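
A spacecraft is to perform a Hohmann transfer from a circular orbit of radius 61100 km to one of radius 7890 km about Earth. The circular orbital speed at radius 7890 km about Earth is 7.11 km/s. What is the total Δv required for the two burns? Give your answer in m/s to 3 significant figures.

Δv = 3690 m/s

From the circular-orbit relation v² = μ/r at r = 7890 km: μ = v²r = (7.11)² × 7890 = 3.98856×10^5 km³/s².
Transfer-ellipse semi-major axis a_t = (r₁ + r₂)/2 = (61100 + 7890)/2 = 34495 km.
Circular speed at r₁: v₁ = √(μ/r₁) = √(3.98856×10^5/61100) = 2.555 km/s.
Transfer-orbit speed at r₁ (v² = μ(2/r − 1/a)): v_a = √[μ(2/r₁ − 1/a_t)] = 1.222 km/s.
First burn Δv₁ = |v_a − v₁| = 1.333 km/s.
At r₂, v₂ = √(μ/r₂) = 7.110 km/s.
Transfer-orbit speed at r₂: v_p = √[μ(2/r₂ − 1/a_t)] = 9.463 km/s.
Second burn Δv₂ = |v₂ − v_p| = 2.353 km/s.
Total Δv = Δv₁ + Δv₂ = 3.686 km/s.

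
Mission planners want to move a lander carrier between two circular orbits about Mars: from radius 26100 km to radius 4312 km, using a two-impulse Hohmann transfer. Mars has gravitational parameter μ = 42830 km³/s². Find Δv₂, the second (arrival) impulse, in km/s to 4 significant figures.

The Hohmann ellipse has a_t = (r₁ + r₂)/2 = 15206 km.
On the circular orbit at r = 4312 km, v_c = √(μ/r) = 3.1516 km/s.
Vis-viva on the transfer ellipse at r = 4312 km gives v_t = √[μ(2/r − 1/a_t)] = 4.1290 km/s.
Δv₂ = |v_t − v_c| = |4.1290 − 3.1516| = 0.9774 km/s.

Δv₂ = 0.9774 km/s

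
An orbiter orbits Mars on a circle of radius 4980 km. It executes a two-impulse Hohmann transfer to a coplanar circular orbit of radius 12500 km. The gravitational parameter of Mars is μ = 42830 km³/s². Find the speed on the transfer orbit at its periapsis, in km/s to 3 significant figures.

v = 3.51 km/s

Transfer-ellipse semi-major axis a_t = (r₁ + r₂)/2 = (4980 + 12500)/2 = 8740 km.
At periapsis, r = 4980 km.
From the vis-viva equation, v = √[μ(2/r − 1/a_t)] = 3.507 km/s.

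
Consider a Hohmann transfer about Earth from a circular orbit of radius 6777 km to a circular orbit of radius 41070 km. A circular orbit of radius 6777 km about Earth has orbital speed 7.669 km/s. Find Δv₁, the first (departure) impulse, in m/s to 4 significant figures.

Δv₁ = 2379 m/s

From the circular-orbit relation v² = μ/r at r = 6777 km: μ = v²r = (7.669)² × 6777 = 3.98580×10^5 km³/s².
Transfer-ellipse semi-major axis a_t = (r₁ + r₂)/2 = (6777 + 41070)/2 = 23923.5 km.
On the circular orbit at r = 6777 km, v_c = √(μ/r) = 7.6690 km/s.
Transfer-orbit speed at the same r (vis-viva, a = a_t): v_t = √[μ(2/r − 1/a_t)] = 10.048 km/s.
Δv₁ = |v_t − v_c| = |10.048 − 7.6690| = 2.379 km/s.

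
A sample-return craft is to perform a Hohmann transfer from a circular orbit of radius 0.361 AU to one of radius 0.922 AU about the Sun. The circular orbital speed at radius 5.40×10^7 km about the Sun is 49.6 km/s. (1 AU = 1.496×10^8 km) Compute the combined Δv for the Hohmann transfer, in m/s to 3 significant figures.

Δv = 17600 m/s

From the circular-orbit relation v² = μ/r at r = 5.40×10^7 km: μ = v²r = (49.6)² × 5.40×10^7 = 1.32849×10^11 km³/s².
In km: r₁ = 0.361 × 1.496×10^8 = 5.40056×10^7 km; r₂ = 0.922 × 1.496×10^8 = 1.379312×10^8 km.
Transfer-ellipse semi-major axis a_t = (r₁ + r₂)/2 = (5.40056×10^7 + 1.379312×10^8)/2 = 9.59684×10^7 km.
At r₁ the circular-orbit speed is v₁ = √(μ/r₁) = 49.597 km/s.
Transfer-orbit speed at r₁ (vis-viva): v_p = √[μ(2/r₁ − 1/a_t)] = 59.460 km/s.
First burn Δv₁ = |v_p − v₁| = 9.863 km/s.
Circular speed at r₂: v₂ = √(μ/r₂) = 31.035 km/s.
Transfer-orbit speed at r₂: v_a = √[μ(2/r₂ − 1/a_t)] = 23.281 km/s.
Second burn Δv₂ = |v₂ − v_a| = 7.754 km/s.
Δv = Δv₁ + Δv₂ = 9.863 + 7.754 = 17.62 km/s.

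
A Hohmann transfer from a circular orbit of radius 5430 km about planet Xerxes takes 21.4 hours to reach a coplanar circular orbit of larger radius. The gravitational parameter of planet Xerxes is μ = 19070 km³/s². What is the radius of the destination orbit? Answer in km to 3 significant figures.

Transfer time t = 21.4 hours = 77040 s, and t = π√(a_t³/μ).
So a_t = (μ t²/π²)^(1/3) = (19070 × (77040)² / π²)^(1/3) = 22551 km.
Since a_t = (r₁ + r₂)/2, r₂ = 2a_t − r₁ = 2×22551 − 5430 = 39672 km.

r₂ = 39700 km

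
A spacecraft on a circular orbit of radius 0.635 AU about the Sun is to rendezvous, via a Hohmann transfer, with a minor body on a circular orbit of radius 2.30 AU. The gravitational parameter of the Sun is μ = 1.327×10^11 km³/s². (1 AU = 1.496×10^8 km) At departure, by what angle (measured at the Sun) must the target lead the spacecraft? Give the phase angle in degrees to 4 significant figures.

φ = 88.26°

In km: r₁ = 0.635 × 1.496×10^8 = 9.4996×10^7 km; r₂ = 2.30 × 1.496×10^8 = 3.4408×10^8 km.
Transfer-ellipse semi-major axis a_t = (r₁ + r₂)/2 = (9.4996×10^7 + 3.4408×10^8)/2 = 2.19538×10^8 km.
The half-period of the transfer ellipse is t = π√(a_t³/μ) = 2.805×10^7 s.
Target angular speed ω₂ = √(μ/r₂³) = 5.708×10^-8 rad/s.
Angle swept by the target during transfer: ω₂·t = 1.6011 rad = 91.74°.
Arrival is 180° from departure on the ellipse, so φ = 180° − 91.74° = 88.26°.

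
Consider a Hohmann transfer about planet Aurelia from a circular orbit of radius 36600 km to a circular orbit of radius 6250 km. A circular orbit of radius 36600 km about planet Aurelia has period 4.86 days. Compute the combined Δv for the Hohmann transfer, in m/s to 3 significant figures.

From Kepler's third law T² = 4π²r³/μ at r = 36600 km, T = 4.86 days = 4.86 × 86400 s = 4.19904×10^5 s: μ = 4π²r³/T² = 10977.5 km³/s².
The Hohmann ellipse has a_t = (r₁ + r₂)/2 = 21425 km.
Circular speed at r₁: v₁ = √(μ/r₁) = √(10977.5/36600) = 0.547660 km/s.
On the transfer ellipse at r₁, vis-viva equation gives v_a = √[μ(2/r₁ − 1/a_t)] = 0.295795 km/s.
First burn Δv₁ = |v_a − v₁| = 0.251865 km/s.
At r₂, v₂ = √(μ/r₂) = 1.3252917 km/s.
Transfer-orbit speed at r₂: v_p = √[μ(2/r₂ − 1/a_t)] = 1.7321744 km/s.
Second burn Δv₂ = |v₂ − v_p| = 0.406883 km/s.
Total Δv = Δv₁ + Δv₂ = 0.6587 km/s.

Δv = 659 m/s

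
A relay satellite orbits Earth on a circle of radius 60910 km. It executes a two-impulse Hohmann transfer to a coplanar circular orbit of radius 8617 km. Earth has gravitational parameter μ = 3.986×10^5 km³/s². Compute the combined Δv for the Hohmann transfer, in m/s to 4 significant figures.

Δv = 3486 m/s

The Hohmann ellipse has a_t = (r₁ + r₂)/2 = 34763.5 km.
Circular speed at r₁: v₁ = √(μ/r₁) = √(3.986×10^5/60910) = 2.55814 km/s.
Transfer-orbit speed at r₁ (vis-viva equation): v_a = √[μ(2/r₁ − 1/a_t)] = 1.27362 km/s.
First burn Δv₁ = |v_a − v₁| = 1.285 km/s.
Circular speed at r₂: v₂ = √(μ/r₂) = 6.8013 km/s.
Transfer-orbit speed at r₂: v_p = √[μ(2/r₂ − 1/a_t)] = 9.0027 km/s.
Second burn Δv₂ = |v₂ − v_p| = 2.201 km/s.
Total Δv = Δv₁ + Δv₂ = 3.486 km/s.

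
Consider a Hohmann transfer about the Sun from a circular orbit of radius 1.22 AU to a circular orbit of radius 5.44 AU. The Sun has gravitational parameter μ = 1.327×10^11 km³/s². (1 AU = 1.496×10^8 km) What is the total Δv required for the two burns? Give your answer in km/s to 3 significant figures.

Δv = 12.5 km/s

In km: r₁ = 1.22 × 1.496×10^8 = 1.82512×10^8 km; r₂ = 5.44 × 1.496×10^8 = 8.13824×10^8 km.
The Hohmann ellipse has a_t = (r₁ + r₂)/2 = 4.98168×10^8 km.
Circular speed at r₁: v₁ = √(μ/r₁) = √(1.327×10^11/1.82512×10^8) = 26.96 km/s.
Transfer-orbit speed at r₁ (vis-viva): v_p = √[μ(2/r₁ − 1/a_t)] = 34.46 km/s.
First burn Δv₁ = |v_p − v₁| = 7.500 km/s.
At r₂, v₂ = √(μ/r₂) = 12.769 km/s.
Transfer-orbit speed at r₂: v_a = √[μ(2/r₂ − 1/a_t)] = 7.7291 km/s.
Second burn Δv₂ = |v₂ − v_a| = 5.040 km/s.
Total Δv = Δv₁ + Δv₂ = 12.54 km/s.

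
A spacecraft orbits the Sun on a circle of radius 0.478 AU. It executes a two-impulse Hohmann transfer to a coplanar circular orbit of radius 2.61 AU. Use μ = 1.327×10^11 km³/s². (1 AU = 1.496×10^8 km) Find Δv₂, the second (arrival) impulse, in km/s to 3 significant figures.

Δv₂ = 8.18 km/s

In km: r₁ = 0.478 × 1.496×10^8 = 7.15088×10^7 km; r₂ = 2.61 × 1.496×10^8 = 3.90456×10^8 km.
Transfer-ellipse semi-major axis a_t = (r₁ + r₂)/2 = (7.15088×10^7 + 3.90456×10^8)/2 = 2.309824×10^8 km.
Circular speed at r = 3.90456×10^8 km: v_c = √(μ/r) = 18.435 km/s.
Vis-viva on the transfer ellipse at r = 3.90456×10^8 km gives v_t = √[μ(2/r − 1/a_t)] = 10.257 km/s.
Δv₂ = |v_t − v_c| = |10.257 − 18.435| = 8.178 km/s.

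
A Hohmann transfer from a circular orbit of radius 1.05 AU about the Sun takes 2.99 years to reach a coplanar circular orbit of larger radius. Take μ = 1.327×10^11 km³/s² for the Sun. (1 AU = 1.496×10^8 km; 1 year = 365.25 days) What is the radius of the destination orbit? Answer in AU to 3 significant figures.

r₂ = 5.54 AU

In km: r₁ = 1.05 × 1.496×10^8 = 1.5708×10^8 km.
Transfer time t = 2.99 years × 365.25 × 86400 s = 9.4357224×10^7 s, and t = π√(a_t³/μ).
So a_t = (μ t²/π²)^(1/3) = (1.327×10^11 × (9.4357224×10^7)² / π²)^(1/3) = 4.9284×10^8 km.
Since a_t = (r₁ + r₂)/2, r₂ = 2a_t − r₁ = 2×4.9284×10^8 − 1.5708×10^8 = 8.286×10^8 km.
In AU: r₂ = 8.286×10^8 / 1.496×10^8 = 5.54 AU.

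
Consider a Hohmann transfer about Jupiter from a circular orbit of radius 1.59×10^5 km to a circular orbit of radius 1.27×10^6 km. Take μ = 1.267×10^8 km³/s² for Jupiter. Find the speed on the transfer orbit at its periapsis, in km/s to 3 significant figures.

Transfer-ellipse semi-major axis a_t = (r₁ + r₂)/2 = (1.590×10^5 + 1.270×10^6)/2 = 7.145×10^5 km.
At periapsis, r = 1.590×10^5 km.
Applying v² = μ(2/r − 1/a_t): v = 37.63 km/s.

v = 37.6 km/s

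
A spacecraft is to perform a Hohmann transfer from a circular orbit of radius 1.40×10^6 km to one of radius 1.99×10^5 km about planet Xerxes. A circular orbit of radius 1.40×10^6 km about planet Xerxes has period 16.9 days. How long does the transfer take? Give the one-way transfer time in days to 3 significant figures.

From Kepler's third law T² = 4π²r³/μ at r = 1.40×10^6 km, T = 16.9 days = 16.9 × 86400 s = 1.46016×10^6 s: μ = 4π²r³/T² = 5.08093×10^7 km³/s².
Transfer-ellipse semi-major axis a_t = (r₁ + r₂)/2 = (1.400×10^6 + 1.990×10^5)/2 = 7.995×10^5 km.
Transfer time t = π√(a_t³/μ) = π√((7.995×10^5)³ / 5.08093×10^7) = 3.151×10^5 s.
Converting: 3.151×10^5 s ÷ 86400 s/day = 3.65 days.

t = 3.65 days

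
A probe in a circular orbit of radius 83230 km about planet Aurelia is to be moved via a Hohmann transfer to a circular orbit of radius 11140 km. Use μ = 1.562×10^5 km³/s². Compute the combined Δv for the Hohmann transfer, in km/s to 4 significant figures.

Transfer-ellipse semi-major axis a_t = (r₁ + r₂)/2 = (83230 + 11140)/2 = 47185 km.
Circular speed at r₁: v₁ = √(μ/r₁) = √(1.562×10^5/83230) = 1.3699 km/s.
On the transfer ellipse at r₁, v² = μ(2/r − 1/a) gives v_a = √[μ(2/r₁ − 1/a_t)] = 0.66564 km/s.
First burn Δv₁ = |v_a − v₁| = 0.7043 km/s.
At r₂, v₂ = √(μ/r₂) = 3.7445 km/s.
Transfer-orbit speed at r₂: v_p = √[μ(2/r₂ − 1/a_t)] = 4.9732 km/s.
Second burn Δv₂ = |v₂ − v_p| = 1.229 km/s.
Δv = Δv₁ + Δv₂ = 0.7043 + 1.229 = 1.933 km/s.

Δv = 1.933 km/s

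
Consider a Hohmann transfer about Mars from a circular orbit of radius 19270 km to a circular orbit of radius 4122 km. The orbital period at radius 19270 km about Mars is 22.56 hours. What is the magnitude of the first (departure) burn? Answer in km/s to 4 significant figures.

Δv₁ = 0.6058 km/s

From Kepler's third law T² = 4π²r³/μ at r = 19270 km, T = 22.56 hours = 22.56 × 3600 s = 81216 s: μ = 4π²r³/T² = 42827.4 km³/s².
The Hohmann ellipse has a_t = (r₁ + r₂)/2 = 11696 km.
Circular speed at r = 19270 km: v_c = √(μ/r) = 1.4908 km/s.
Vis-viva on the transfer ellipse at r = 19270 km gives v_t = √[μ(2/r − 1/a_t)] = 0.88502 km/s.
Δv₁ = |v_t − v_c| = |0.88502 − 1.4908| = 0.6058 km/s.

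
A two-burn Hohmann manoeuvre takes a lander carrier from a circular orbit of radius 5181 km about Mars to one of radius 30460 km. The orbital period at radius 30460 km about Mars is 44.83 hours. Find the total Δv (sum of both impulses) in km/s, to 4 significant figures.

Δv = 1.430 km/s

From Kepler's third law T² = 4π²r³/μ at r = 30460 km, T = 44.83 hours = 44.83 × 3600 s = 1.61388×10^5 s: μ = 4π²r³/T² = 42835.8 km³/s².
Transfer-ellipse semi-major axis a_t = (r₁ + r₂)/2 = (5181 + 30460)/2 = 17820.5 km.
Circular speed at r₁: v₁ = √(μ/r₁) = √(42835.8/5181) = 2.8754 km/s.
Transfer-orbit speed at r₁ (vis-viva): v_p = √[μ(2/r₁ − 1/a_t)] = 3.7593 km/s.
First burn Δv₁ = |v_p − v₁| = 0.8839 km/s.
At r₂, v₂ = √(μ/r₂) = 1.1859 km/s.
Transfer-orbit speed at r₂: v_a = √[μ(2/r₂ − 1/a_t)] = 0.63942 km/s.
Second burn Δv₂ = |v₂ − v_a| = 0.5465 km/s.
Total Δv = Δv₁ + Δv₂ = 1.430 km/s.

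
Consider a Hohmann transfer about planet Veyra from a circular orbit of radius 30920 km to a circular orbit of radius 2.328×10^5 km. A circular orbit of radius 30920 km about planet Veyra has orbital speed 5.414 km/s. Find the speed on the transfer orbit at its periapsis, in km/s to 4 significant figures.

From the circular-orbit relation v² = μ/r at r = 30920 km: μ = v²r = (5.414)² × 30920 = 9.06308×10^5 km³/s².
Transfer-ellipse semi-major axis a_t = (r₁ + r₂)/2 = (30920 + 2.328×10^5)/2 = 1.3186×10^5 km.
The periapsis of the transfer ellipse is at r = 30920 km.
Applying v² = μ(2/r − 1/a_t): v = 7.194 km/s.

v = 7.194 km/s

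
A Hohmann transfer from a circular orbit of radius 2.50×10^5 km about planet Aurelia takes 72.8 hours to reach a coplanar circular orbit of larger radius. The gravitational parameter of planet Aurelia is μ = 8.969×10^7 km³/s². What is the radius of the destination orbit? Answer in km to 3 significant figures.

Transfer time t = 72.8 hours = 2.6208×10^5 s, and t = π√(a_t³/μ).
So a_t = (μ t²/π²)^(1/3) = (8.969×10^7 × (2.6208×10^5)² / π²)^(1/3) = 8.5462×10^5 km.
Since a_t = (r₁ + r₂)/2, r₂ = 2a_t − r₁ = 2×8.5462×10^5 − 2.500×10^5 = 1.45924×10^6 km.

r₂ = 1.46×10^6 km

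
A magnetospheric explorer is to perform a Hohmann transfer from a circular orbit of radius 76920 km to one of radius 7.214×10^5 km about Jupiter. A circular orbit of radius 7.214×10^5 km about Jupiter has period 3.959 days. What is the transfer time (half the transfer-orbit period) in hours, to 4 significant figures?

From Kepler's third law T² = 4π²r³/μ at r = 7.214×10^5 km, T = 3.959 days = 3.959 × 86400 s = 3.420576×10^5 s: μ = 4π²r³/T² = 1.26675×10^8 km³/s².
The Hohmann ellipse has a_t = (r₁ + r₂)/2 = 3.9916×10^5 km.
By Kepler's third law the transfer-orbit period is T = 2π√(a_t³/μ), so t = T/2 = 70390 s.
Converting: 70390 s ÷ 3600 s/hour = 19.55 hours.

t = 19.55 hours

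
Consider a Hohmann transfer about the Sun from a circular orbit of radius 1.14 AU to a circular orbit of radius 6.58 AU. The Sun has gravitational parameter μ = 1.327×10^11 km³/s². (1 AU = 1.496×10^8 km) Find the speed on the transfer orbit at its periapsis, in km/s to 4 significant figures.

In km: r₁ = 1.14 × 1.496×10^8 = 1.70544×10^8 km; r₂ = 6.58 × 1.496×10^8 = 9.84368×10^8 km.
Semi-major axis of the transfer orbit: a_t = (1.70544×10^8 + 9.84368×10^8)/2 = 5.77456×10^8 km.
The periapsis of the transfer ellipse is at r = 1.70544×10^8 km.
Applying v² = μ(2/r − 1/a_t): v = 36.42 km/s.

v = 36.42 km/s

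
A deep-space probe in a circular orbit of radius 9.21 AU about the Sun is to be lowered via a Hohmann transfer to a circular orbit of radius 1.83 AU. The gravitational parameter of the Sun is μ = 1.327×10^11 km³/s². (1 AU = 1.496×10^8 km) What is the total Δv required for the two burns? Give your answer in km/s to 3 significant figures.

In km: r₁ = 9.21 × 1.496×10^8 = 1.377816×10^9 km; r₂ = 1.83 × 1.496×10^8 = 2.73768×10^8 km.
Semi-major axis of the transfer orbit: a_t = (1.377816×10^9 + 2.73768×10^8)/2 = 8.25792×10^8 km.
Circular speed at r₁: v₁ = √(μ/r₁) = √(1.327×10^11/1.377816×10^9) = 9.81386 km/s.
On the transfer ellipse at r₁, vis-viva gives v_a = √[μ(2/r₁ − 1/a_t)] = 5.65062 km/s.
First burn Δv₁ = |v_a − v₁| = 4.1632 km/s.
Circular speed at r₂: v₂ = √(μ/r₂) = 22.0163 km/s.
Transfer-orbit speed at r₂: v_p = √[μ(2/r₂ − 1/a_t)] = 28.4384 km/s.
Second burn Δv₂ = |v₂ − v_p| = 6.4221 km/s.
Δv = Δv₁ + Δv₂ = 4.1632 + 6.4221 = 10.59 km/s.

Δv = 10.6 km/s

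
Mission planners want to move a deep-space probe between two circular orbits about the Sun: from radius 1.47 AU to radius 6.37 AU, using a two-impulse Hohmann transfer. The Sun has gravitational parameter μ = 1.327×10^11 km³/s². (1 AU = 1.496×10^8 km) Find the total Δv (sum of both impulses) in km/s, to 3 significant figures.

In km: r₁ = 1.47 × 1.496×10^8 = 2.19912×10^8 km; r₂ = 6.37 × 1.496×10^8 = 9.52952×10^8 km.
The Hohmann ellipse has a_t = (r₁ + r₂)/2 = 5.86432×10^8 km.
Circular speed at r₁: v₁ = √(μ/r₁) = √(1.327×10^11/2.19912×10^8) = 24.565 km/s.
Transfer-orbit speed at r₁ (vis-viva equation): v_p = √[μ(2/r₁ − 1/a_t)] = 31.314 km/s.
First burn Δv₁ = |v_p − v₁| = 6.749 km/s.
Circular speed at r₂: v₂ = √(μ/r₂) = 11.80 km/s.
Transfer-orbit speed at r₂: v_a = √[μ(2/r₂ − 1/a_t)] = 7.226 km/s.
Second burn Δv₂ = |v₂ − v_a| = 4.574 km/s.
Δv = Δv₁ + Δv₂ = 6.749 + 4.574 = 11.32 km/s.

Δv = 11.3 km/s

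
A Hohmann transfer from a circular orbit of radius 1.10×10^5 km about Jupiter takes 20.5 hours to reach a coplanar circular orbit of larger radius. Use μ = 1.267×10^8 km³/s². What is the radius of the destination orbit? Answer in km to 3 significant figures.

r₂ = 7.14×10^5 km

Transfer time t = 20.5 hours = 73800 s, and t = π√(a_t³/μ).
So a_t = (μ t²/π²)^(1/3) = (1.267×10^8 × (73800)² / π²)^(1/3) = 4.1197×10^5 km.
Since a_t = (r₁ + r₂)/2, r₂ = 2a_t − r₁ = 2×4.1197×10^5 − 1.100×10^5 = 7.1394×10^5 km.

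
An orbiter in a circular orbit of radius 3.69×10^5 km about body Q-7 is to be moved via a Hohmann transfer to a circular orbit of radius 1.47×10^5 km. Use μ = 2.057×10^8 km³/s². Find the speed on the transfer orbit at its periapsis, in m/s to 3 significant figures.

v = 44700 m/s

Semi-major axis of the transfer orbit: a_t = (3.690×10^5 + 1.470×10^5)/2 = 2.580×10^5 km.
The periapsis of the transfer ellipse is at r = 1.470×10^5 km.
Vis-viva: v = √[μ(2/r − 1/a_t)] = √[2.057×10^8 × (2/1.470×10^5 − 1/2.580×10^5)] = 44.74 km/s.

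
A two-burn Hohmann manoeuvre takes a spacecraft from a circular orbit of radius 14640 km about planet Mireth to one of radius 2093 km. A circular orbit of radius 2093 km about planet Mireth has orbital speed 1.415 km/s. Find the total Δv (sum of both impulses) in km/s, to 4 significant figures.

Δv = 0.7242 km/s

From the circular-orbit relation v² = μ/r at r = 2093 km: μ = v²r = (1.415)² × 2093 = 4190.66 km³/s².
The Hohmann ellipse has a_t = (r₁ + r₂)/2 = 8366.5 km.
At r₁ the circular-orbit speed is v₁ = √(μ/r₁) = 0.5350 km/s.
On the transfer ellipse at r₁, vis-viva equation gives v_a = √[μ(2/r₁ − 1/a_t)] = 0.2676 km/s.
First burn Δv₁ = |v_a − v₁| = 0.2674 km/s.
At r₂, v₂ = √(μ/r₂) = 1.4150 km/s.
Transfer-orbit speed at r₂: v_p = √[μ(2/r₂ − 1/a_t)] = 1.8718 km/s.
Second burn Δv₂ = |v₂ − v_p| = 0.4568 km/s.
Total Δv = Δv₁ + Δv₂ = 0.7242 km/s.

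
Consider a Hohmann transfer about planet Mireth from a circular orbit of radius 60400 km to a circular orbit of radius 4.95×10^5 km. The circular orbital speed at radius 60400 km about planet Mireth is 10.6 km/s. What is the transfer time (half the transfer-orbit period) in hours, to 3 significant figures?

From the circular-orbit relation v² = μ/r at r = 60400 km: μ = v²r = (10.6)² × 60400 = 6.78654×10^6 km³/s².
The Hohmann ellipse has a_t = (r₁ + r₂)/2 = 2.777×10^5 km.
Half the transfer-orbit period gives t = π√(a_t³/μ) = 1.765×10^5 s.
Converting: 1.765×10^5 s ÷ 3600 s/hour = 49.0 hours.

t = 49.0 hours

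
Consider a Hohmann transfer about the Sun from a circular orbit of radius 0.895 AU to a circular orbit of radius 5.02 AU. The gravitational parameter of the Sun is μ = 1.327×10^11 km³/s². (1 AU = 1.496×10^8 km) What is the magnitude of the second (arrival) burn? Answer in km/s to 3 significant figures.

In km: r₁ = 0.895 × 1.496×10^8 = 1.33892×10^8 km; r₂ = 5.02 × 1.496×10^8 = 7.50992×10^8 km.
Transfer-ellipse semi-major axis a_t = (r₁ + r₂)/2 = (1.33892×10^8 + 7.50992×10^8)/2 = 4.42442×10^8 km.
Circular speed at r = 7.50992×10^8 km: v_c = √(μ/r) = 13.2928 km/s.
Transfer-orbit speed at the same r (vis-viva, a = a_t): v_t = √[μ(2/r − 1/a_t)] = 7.31252 km/s.
Δv₂ = |v_t − v_c| = |7.31252 − 13.2928| = 5.980 km/s.

Δv₂ = 5.98 km/s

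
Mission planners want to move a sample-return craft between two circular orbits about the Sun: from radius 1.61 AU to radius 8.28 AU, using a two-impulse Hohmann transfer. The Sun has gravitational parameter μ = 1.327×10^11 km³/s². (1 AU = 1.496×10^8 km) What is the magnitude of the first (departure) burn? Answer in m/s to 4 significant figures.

Δv₁ = 6901 m/s

In km: r₁ = 1.61 × 1.496×10^8 = 2.40856×10^8 km; r₂ = 8.28 × 1.496×10^8 = 1.238688×10^9 km.
Semi-major axis of the transfer orbit: a_t = (2.40856×10^8 + 1.238688×10^9)/2 = 7.39772×10^8 km.
On the circular orbit at r = 2.40856×10^8 km, v_c = √(μ/r) = 23.472 km/s.
Vis-viva on the transfer ellipse at r = 2.40856×10^8 km gives v_t = √[μ(2/r − 1/a_t)] = 30.373 km/s.
Δv₁ = |v_t − v_c| = |30.373 − 23.472| = 6.901 km/s.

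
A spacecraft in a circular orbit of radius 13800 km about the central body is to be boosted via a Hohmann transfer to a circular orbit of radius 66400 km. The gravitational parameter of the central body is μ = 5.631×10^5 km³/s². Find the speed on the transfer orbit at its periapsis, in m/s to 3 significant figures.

Transfer-ellipse semi-major axis a_t = (r₁ + r₂)/2 = (13800 + 66400)/2 = 40100 km.
The periapsis of the transfer ellipse is at r = 13800 km.
Vis-viva: v = √[μ(2/r − 1/a_t)] = √[5.631×10^5 × (2/13800 − 1/40100)] = 8.220 km/s.

v = 8220 m/s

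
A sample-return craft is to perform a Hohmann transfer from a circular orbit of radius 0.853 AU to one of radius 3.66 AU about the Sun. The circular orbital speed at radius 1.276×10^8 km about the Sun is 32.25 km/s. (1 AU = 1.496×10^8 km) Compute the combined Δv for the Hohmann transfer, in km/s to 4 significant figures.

Δv = 14.82 km/s

From the circular-orbit relation v² = μ/r at r = 1.276×10^8 km: μ = v²r = (32.25)² × 1.276×10^8 = 1.32712×10^11 km³/s².
In km: r₁ = 0.853 × 1.496×10^8 = 1.276088×10^8 km; r₂ = 3.66 × 1.496×10^8 = 5.47536×10^8 km.
Semi-major axis of the transfer orbit: a_t = (1.276088×10^8 + 5.47536×10^8)/2 = 3.375724×10^8 km.
Circular speed at r₁: v₁ = √(μ/r₁) = √(1.32712×10^11/1.276088×10^8) = 32.249 km/s.
Transfer-orbit speed at r₁ (vis-viva equation): v_p = √[μ(2/r₁ − 1/a_t)] = 41.071 km/s.
First burn Δv₁ = |v_p − v₁| = 8.822 km/s.
At r₂, v₂ = √(μ/r₂) = 15.569 km/s.
Transfer-orbit speed at r₂: v_a = √[μ(2/r₂ − 1/a_t)] = 9.5721 km/s.
Second burn Δv₂ = |v₂ − v_a| = 5.997 km/s.
Δv = Δv₁ + Δv₂ = 8.822 + 5.997 = 14.82 km/s.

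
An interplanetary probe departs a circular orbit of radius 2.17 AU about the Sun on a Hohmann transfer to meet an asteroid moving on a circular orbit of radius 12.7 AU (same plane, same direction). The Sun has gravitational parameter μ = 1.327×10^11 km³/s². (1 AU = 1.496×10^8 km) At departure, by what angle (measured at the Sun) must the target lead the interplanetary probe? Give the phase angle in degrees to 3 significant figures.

φ = 99.4°

In km: r₁ = 2.17 × 1.496×10^8 = 3.24632×10^8 km; r₂ = 12.7 × 1.496×10^8 = 1.89992×10^9 km.
Transfer-ellipse semi-major axis a_t = (r₁ + r₂)/2 = (3.24632×10^8 + 1.89992×10^9)/2 = 1.112276×10^9 km.
The half-period of the transfer ellipse is t = π√(a_t³/μ) = 3.199×10^8 s.
The target's mean motion on its circular orbit is ω₂ = √(μ/r₂³) = 4.399×10^-9 rad/s.
Angle swept by the target during transfer: ω₂·t = 1.4072 rad = 80.63°.
The interplanetary probe traverses 180° on the transfer ellipse, so the target must lead by 180° − 80.63° = 99.4°.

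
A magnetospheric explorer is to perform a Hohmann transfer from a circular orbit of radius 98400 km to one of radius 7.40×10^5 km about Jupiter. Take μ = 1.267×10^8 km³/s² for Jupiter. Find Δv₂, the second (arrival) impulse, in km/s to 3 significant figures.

Semi-major axis of the transfer orbit: a_t = (98400 + 7.400×10^5)/2 = 4.192×10^5 km.
On the circular orbit at r = 7.400×10^5 km, v_c = √(μ/r) = 13.085 km/s.
Transfer-orbit speed at the same r (vis-viva, a = a_t): v_t = √[μ(2/r − 1/a_t)] = 6.3396 km/s.
Δv₂ = |v_t − v_c| = |6.3396 − 13.085| = 6.745 km/s.

Δv₂ = 6.75 km/s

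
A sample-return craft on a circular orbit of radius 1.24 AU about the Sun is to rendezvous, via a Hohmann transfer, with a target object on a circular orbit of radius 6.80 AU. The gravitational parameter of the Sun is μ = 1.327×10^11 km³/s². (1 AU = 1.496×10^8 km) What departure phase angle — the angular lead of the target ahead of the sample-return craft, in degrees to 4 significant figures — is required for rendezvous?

In km: r₁ = 1.24 × 1.496×10^8 = 1.85504×10^8 km; r₂ = 6.80 × 1.496×10^8 = 1.01728×10^9 km.
Semi-major axis of the transfer orbit: a_t = (1.85504×10^8 + 1.01728×10^9)/2 = 6.01392×10^8 km.
Transfer time t = π√(a_t³/μ) = 1.272×10^8 s.
The target's mean motion on its circular orbit is ω₂ = √(μ/r₂³) = 1.123×10^-8 rad/s.
Angle swept by the target during transfer: ω₂·t = 1.428 rad = 81.82°.
The sample-return craft traverses 180° on the transfer ellipse, so the target must lead by 180° − 81.82° = 98.18°.

φ = 98.18°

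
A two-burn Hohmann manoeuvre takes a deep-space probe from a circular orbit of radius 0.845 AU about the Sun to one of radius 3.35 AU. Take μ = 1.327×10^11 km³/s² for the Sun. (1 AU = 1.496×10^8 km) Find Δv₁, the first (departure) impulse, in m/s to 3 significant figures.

In km: r₁ = 0.845 × 1.496×10^8 = 1.26412×10^8 km; r₂ = 3.35 × 1.496×10^8 = 5.0116×10^8 km.
The Hohmann ellipse has a_t = (r₁ + r₂)/2 = 3.13786×10^8 km.
Circular speed at r = 1.26412×10^8 km: v_c = √(μ/r) = 32.400 km/s.
Vis-viva on the transfer ellipse at r = 1.26412×10^8 km gives v_t = √[μ(2/r − 1/a_t)] = 40.946 km/s.
Δv₁ = |v_t − v_c| = |40.946 − 32.400| = 8.546 km/s.

Δv₁ = 8550 m/s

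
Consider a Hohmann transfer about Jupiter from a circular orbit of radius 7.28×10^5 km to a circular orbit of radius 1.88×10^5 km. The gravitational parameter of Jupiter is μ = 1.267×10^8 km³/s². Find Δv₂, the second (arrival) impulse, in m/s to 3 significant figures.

Δv₂ = 6770 m/s

Transfer-ellipse semi-major axis a_t = (r₁ + r₂)/2 = (7.280×10^5 + 1.880×10^5)/2 = 4.580×10^5 km.
Circular speed at r = 1.880×10^5 km: v_c = √(μ/r) = 25.9603 km/s.
Transfer-orbit speed at the same r (vis-viva, a = a_t): v_t = √[μ(2/r − 1/a_t)] = 32.7297 km/s.
Δv₂ = |v_t − v_c| = |32.7297 − 25.9603| = 6.769 km/s.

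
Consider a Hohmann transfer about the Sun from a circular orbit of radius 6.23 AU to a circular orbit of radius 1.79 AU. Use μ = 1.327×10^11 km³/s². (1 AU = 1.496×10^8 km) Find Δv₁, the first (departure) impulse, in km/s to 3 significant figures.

Δv₁ = 3.96 km/s

In km: r₁ = 6.23 × 1.496×10^8 = 9.32008×10^8 km; r₂ = 1.79 × 1.496×10^8 = 2.67784×10^8 km.
The Hohmann ellipse has a_t = (r₁ + r₂)/2 = 5.99896×10^8 km.
Circular speed at r = 9.32008×10^8 km: v_c = √(μ/r) = 11.932 km/s.
Transfer-orbit speed at the same r (vis-viva, a = a_t): v_t = √[μ(2/r − 1/a_t)] = 7.9722 km/s.
Δv₁ = |v_t − v_c| = |7.9722 − 11.932| = 3.960 km/s.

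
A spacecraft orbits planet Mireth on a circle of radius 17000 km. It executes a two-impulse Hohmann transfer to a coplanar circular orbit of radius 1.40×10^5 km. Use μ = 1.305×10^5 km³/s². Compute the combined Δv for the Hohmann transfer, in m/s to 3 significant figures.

Δv = 1450 m/s

Semi-major axis of the transfer orbit: a_t = (17000 + 1.400×10^5)/2 = 78500 km.
At r₁ the circular-orbit speed is v₁ = √(μ/r₁) = 2.77064 km/s.
Transfer-orbit speed at r₁ (vis-viva equation): v_p = √[μ(2/r₁ − 1/a_t)] = 3.70007 km/s.
First burn Δv₁ = |v_p − v₁| = 0.9294 km/s.
At r₂, v₂ = √(μ/r₂) = 0.9655 km/s.
Transfer-orbit speed at r₂: v_a = √[μ(2/r₂ − 1/a_t)] = 0.4493 km/s.
Second burn Δv₂ = |v₂ − v_a| = 0.5162 km/s.
Δv = Δv₁ + Δv₂ = 0.9294 + 0.5162 = 1.446 km/s.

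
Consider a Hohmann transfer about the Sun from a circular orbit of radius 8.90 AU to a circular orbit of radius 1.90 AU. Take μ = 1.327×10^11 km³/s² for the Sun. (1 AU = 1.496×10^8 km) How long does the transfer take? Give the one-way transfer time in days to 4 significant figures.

t = 2292 days

In km: r₁ = 8.90 × 1.496×10^8 = 1.33144×10^9 km; r₂ = 1.90 × 1.496×10^8 = 2.8424×10^8 km.
Transfer-ellipse semi-major axis a_t = (r₁ + r₂)/2 = (1.33144×10^9 + 2.8424×10^8)/2 = 8.0784×10^8 km.
Transfer time t = π√(a_t³/μ) = π√((8.0784×10^8)³ / 1.327×10^11) = 1.980×10^8 s.
Converting: 1.980×10^8 s ÷ 86400 s/day = 2292 days.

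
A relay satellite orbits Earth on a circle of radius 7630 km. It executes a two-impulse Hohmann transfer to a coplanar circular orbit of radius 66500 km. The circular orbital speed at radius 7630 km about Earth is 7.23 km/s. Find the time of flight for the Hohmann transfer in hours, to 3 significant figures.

t = 9.86 hours

From the circular-orbit relation v² = μ/r at r = 7630 km: μ = v²r = (7.23)² × 7630 = 3.98842×10^5 km³/s².
The Hohmann ellipse has a_t = (r₁ + r₂)/2 = 37065 km.
Half the transfer-orbit period gives t = π√(a_t³/μ) = 35500 s.
Converting: 35500 s ÷ 3600 s/hour = 9.86 hours.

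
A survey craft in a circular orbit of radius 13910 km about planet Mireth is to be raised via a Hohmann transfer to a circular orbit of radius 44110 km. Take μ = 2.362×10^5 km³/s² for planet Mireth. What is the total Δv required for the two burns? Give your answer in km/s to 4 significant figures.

Semi-major axis of the transfer orbit: a_t = (13910 + 44110)/2 = 29010 km.
Circular speed at r₁: v₁ = √(μ/r₁) = √(2.362×10^5/13910) = 4.1208 km/s.
On the transfer ellipse at r₁, vis-viva equation gives v_p = √[μ(2/r₁ − 1/a_t)] = 5.0813 km/s.
First burn Δv₁ = |v_p − v₁| = 0.9605 km/s.
Circular speed at r₂: v₂ = √(μ/r₂) = 2.31404 km/s.
Transfer-orbit speed at r₂: v_a = √[μ(2/r₂ − 1/a_t)] = 1.60236 km/s.
Second burn Δv₂ = |v₂ − v_a| = 0.7117 km/s.
Total Δv = Δv₁ + Δv₂ = 1.672 km/s.

Δv = 1.672 km/s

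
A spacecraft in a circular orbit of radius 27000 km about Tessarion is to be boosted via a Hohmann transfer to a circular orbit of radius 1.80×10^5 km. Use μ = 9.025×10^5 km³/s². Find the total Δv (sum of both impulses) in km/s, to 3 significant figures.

Transfer-ellipse semi-major axis a_t = (r₁ + r₂)/2 = (27000 + 1.800×10^5)/2 = 1.035×10^5 km.
At r₁ the circular-orbit speed is v₁ = √(μ/r₁) = 5.7815 km/s.
On the transfer ellipse at r₁, vis-viva gives v_p = √[μ(2/r₁ − 1/a_t)] = 7.6244 km/s.
First burn Δv₁ = |v_p − v₁| = 1.8429 km/s.
Circular speed at r₂: v₂ = √(μ/r₂) = 2.2392 km/s.
Transfer-orbit speed at r₂: v_a = √[μ(2/r₂ − 1/a_t)] = 1.1437 km/s.
Second burn Δv₂ = |v₂ − v_a| = 1.0955 km/s.
Total Δv = Δv₁ + Δv₂ = 2.938 km/s.

Δv = 2.94 km/s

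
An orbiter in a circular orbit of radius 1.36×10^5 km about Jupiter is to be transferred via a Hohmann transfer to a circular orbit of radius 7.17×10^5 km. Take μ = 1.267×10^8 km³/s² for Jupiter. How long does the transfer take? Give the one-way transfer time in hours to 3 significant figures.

t = 21.6 hours

Semi-major axis of the transfer orbit: a_t = (1.360×10^5 + 7.170×10^5)/2 = 4.265×10^5 km.
Half the transfer-orbit period gives t = π√(a_t³/μ) = 77740 s.
Converting: 77740 s ÷ 3600 s/hour = 21.6 hours.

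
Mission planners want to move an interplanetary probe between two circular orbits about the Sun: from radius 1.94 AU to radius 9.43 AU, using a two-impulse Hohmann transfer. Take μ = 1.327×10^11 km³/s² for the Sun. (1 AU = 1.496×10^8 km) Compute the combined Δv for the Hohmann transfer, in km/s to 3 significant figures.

In km: r₁ = 1.94 × 1.496×10^8 = 2.90224×10^8 km; r₂ = 9.43 × 1.496×10^8 = 1.410728×10^9 km.
The Hohmann ellipse has a_t = (r₁ + r₂)/2 = 8.50476×10^8 km.
At r₁ the circular-orbit speed is v₁ = √(μ/r₁) = 21.383 km/s.
On the transfer ellipse at r₁, vis-viva gives v_p = √[μ(2/r₁ − 1/a_t)] = 27.540 km/s.
First burn Δv₁ = |v_p − v₁| = 6.157 km/s.
Circular speed at r₂: v₂ = √(μ/r₂) = 9.699 km/s.
Transfer-orbit speed at r₂: v_a = √[μ(2/r₂ − 1/a_t)] = 5.666 km/s.
Second burn Δv₂ = |v₂ − v_a| = 4.033 km/s.
Total Δv = Δv₁ + Δv₂ = 10.19 km/s.

Δv = 10.2 km/s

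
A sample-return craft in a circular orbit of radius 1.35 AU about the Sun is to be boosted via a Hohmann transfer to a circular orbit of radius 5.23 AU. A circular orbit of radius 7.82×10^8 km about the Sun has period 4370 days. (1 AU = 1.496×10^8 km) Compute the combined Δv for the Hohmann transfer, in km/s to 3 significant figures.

Δv = 11.4 km/s

From Kepler's third law T² = 4π²r³/μ at r = 7.82×10^8 km, T = 4370 days = 4370 × 86400 s = 3.77568×10^8 s: μ = 4π²r³/T² = 1.32431×10^11 km³/s².
In km: r₁ = 1.35 × 1.496×10^8 = 2.0196×10^8 km; r₂ = 5.23 × 1.496×10^8 = 7.82408×10^8 km.
Transfer-ellipse semi-major axis a_t = (r₁ + r₂)/2 = (2.0196×10^8 + 7.82408×10^8)/2 = 4.92184×10^8 km.
Circular speed at r₁: v₁ = √(μ/r₁) = √(1.32431×10^11/2.0196×10^8) = 25.60720 km/s.
On the transfer ellipse at r₁, v² = μ(2/r − 1/a) gives v_p = √[μ(2/r₁ − 1/a_t)] = 32.28606 km/s.
First burn Δv₁ = |v_p − v₁| = 6.67886 km/s.
Circular speed at r₂: v₂ = √(μ/r₂) = 13.01003 km/s.
Transfer-orbit speed at r₂: v_a = √[μ(2/r₂ − 1/a_t)] = 8.333878 km/s.
Second burn Δv₂ = |v₂ − v_a| = 4.67615 km/s.
Total Δv = Δv₁ + Δv₂ = 11.36 km/s.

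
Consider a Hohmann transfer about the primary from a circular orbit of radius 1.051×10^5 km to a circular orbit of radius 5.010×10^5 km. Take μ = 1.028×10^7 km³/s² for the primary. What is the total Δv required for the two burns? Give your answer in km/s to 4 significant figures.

The Hohmann ellipse has a_t = (r₁ + r₂)/2 = 3.0305×10^5 km.
At r₁ the circular-orbit speed is v₁ = √(μ/r₁) = 9.8900 km/s.
On the transfer ellipse at r₁, vis-viva equation gives v_p = √[μ(2/r₁ − 1/a_t)] = 12.716 km/s.
First burn Δv₁ = |v_p − v₁| = 2.826 km/s.
Circular speed at r₂: v₂ = √(μ/r₂) = 4.530 km/s.
Transfer-orbit speed at r₂: v_a = √[μ(2/r₂ − 1/a_t)] = 2.668 km/s.
Second burn Δv₂ = |v₂ − v_a| = 1.862 km/s.
Total Δv = Δv₁ + Δv₂ = 4.688 km/s.

Δv = 4.688 km/s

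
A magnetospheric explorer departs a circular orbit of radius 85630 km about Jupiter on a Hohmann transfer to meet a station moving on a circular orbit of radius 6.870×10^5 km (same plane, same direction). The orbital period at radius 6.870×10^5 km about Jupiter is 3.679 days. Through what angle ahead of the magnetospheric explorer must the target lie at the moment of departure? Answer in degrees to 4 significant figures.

φ = 104.1°

From Kepler's third law T² = 4π²r³/μ at r = 6.870×10^5 km, T = 3.679 days = 3.679 × 86400 s = 3.178656×10^5 s: μ = 4π²r³/T² = 1.26690×10^8 km³/s².
Semi-major axis of the transfer orbit: a_t = (85630 + 6.870×10^5)/2 = 3.86315×10^5 km.
Transfer time t = π√(a_t³/μ) = 67018 s.
Target angular speed ω₂ = √(μ/r₂³) = 1.9767×10^-5 rad/s.
Angle swept by the target during transfer: ω₂·t = 1.3247 rad = 75.90°.
Arrival is 180° from departure on the ellipse, so φ = 180° − 75.90° = 104.1°.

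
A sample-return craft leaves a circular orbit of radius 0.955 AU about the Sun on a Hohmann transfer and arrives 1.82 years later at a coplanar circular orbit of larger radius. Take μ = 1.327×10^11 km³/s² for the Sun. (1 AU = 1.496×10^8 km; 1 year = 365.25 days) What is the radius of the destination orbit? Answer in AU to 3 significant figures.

r₂ = 3.78 AU

In km: r₁ = 0.955 × 1.496×10^8 = 1.42868×10^8 km.
Transfer time t = 1.82 years × 365.25 × 86400 s = 5.7434832×10^7 s, and t = π√(a_t³/μ).
So a_t = (μ t²/π²)^(1/3) = (1.327×10^11 × (5.7434832×10^7)² / π²)^(1/3) = 3.5398×10^8 km.
Since a_t = (r₁ + r₂)/2, r₂ = 2a_t − r₁ = 2×3.5398×10^8 − 1.42868×10^8 = 5.65092×10^8 km.
In AU: r₂ = 5.65092×10^8 / 1.496×10^8 = 3.78 AU.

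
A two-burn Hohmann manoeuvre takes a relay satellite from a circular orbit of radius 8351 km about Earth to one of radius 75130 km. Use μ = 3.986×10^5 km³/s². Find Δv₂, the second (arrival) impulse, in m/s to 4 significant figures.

Δv₂ = 1273 m/s

The Hohmann ellipse has a_t = (r₁ + r₂)/2 = 41740.5 km.
On the circular orbit at r = 75130 km, v_c = √(μ/r) = 2.303 km/s.
Vis-viva on the transfer ellipse at r = 75130 km gives v_t = √[μ(2/r − 1/a_t)] = 1.030 km/s.
Δv₂ = |v_t − v_c| = |1.030 − 2.303| = 1.273 km/s.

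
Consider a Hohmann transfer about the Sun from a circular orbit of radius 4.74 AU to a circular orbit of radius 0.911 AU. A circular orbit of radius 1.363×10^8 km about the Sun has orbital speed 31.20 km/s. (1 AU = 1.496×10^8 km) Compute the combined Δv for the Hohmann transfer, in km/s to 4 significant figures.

Δv = 15.12 km/s

From the circular-orbit relation v² = μ/r at r = 1.363×10^8 km: μ = v²r = (31.20)² × 1.363×10^8 = 1.32680×10^11 km³/s².
In km: r₁ = 4.74 × 1.496×10^8 = 7.09104×10^8 km; r₂ = 0.911 × 1.496×10^8 = 1.362856×10^8 km.
The Hohmann ellipse has a_t = (r₁ + r₂)/2 = 4.226948×10^8 km.
Circular speed at r₁: v₁ = √(μ/r₁) = √(1.32680×10^11/7.09104×10^8) = 13.679 km/s.
On the transfer ellipse at r₁, vis-viva gives v_a = √[μ(2/r₁ − 1/a_t)] = 7.7671 km/s.
First burn Δv₁ = |v_a − v₁| = 5.912 km/s.
Circular speed at r₂: v₂ = √(μ/r₂) = 31.202 km/s.
Transfer-orbit speed at r₂: v_p = √[μ(2/r₂ − 1/a_t)] = 40.413 km/s.
Second burn Δv₂ = |v₂ − v_p| = 9.211 km/s.
Total Δv = Δv₁ + Δv₂ = 15.12 km/s.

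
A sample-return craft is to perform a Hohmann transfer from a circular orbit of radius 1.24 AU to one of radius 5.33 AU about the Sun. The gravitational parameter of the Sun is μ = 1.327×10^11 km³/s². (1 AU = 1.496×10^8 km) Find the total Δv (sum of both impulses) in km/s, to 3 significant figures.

Δv = 12.3 km/s

In km: r₁ = 1.24 × 1.496×10^8 = 1.85504×10^8 km; r₂ = 5.33 × 1.496×10^8 = 7.97368×10^8 km.
Transfer-ellipse semi-major axis a_t = (r₁ + r₂)/2 = (1.85504×10^8 + 7.97368×10^8)/2 = 4.91436×10^8 km.
Circular speed at r₁: v₁ = √(μ/r₁) = √(1.327×10^11/1.85504×10^8) = 26.746 km/s.
On the transfer ellipse at r₁, vis-viva equation gives v_p = √[μ(2/r₁ − 1/a_t)] = 34.069 km/s.
First burn Δv₁ = |v_p − v₁| = 7.323 km/s.
At r₂, v₂ = √(μ/r₂) = 12.9005 km/s.
Transfer-orbit speed at r₂: v_a = √[μ(2/r₂ − 1/a_t)] = 7.92591 km/s.
Second burn Δv₂ = |v₂ − v_a| = 4.975 km/s.
Δv = Δv₁ + Δv₂ = 7.323 + 4.975 = 12.30 km/s.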